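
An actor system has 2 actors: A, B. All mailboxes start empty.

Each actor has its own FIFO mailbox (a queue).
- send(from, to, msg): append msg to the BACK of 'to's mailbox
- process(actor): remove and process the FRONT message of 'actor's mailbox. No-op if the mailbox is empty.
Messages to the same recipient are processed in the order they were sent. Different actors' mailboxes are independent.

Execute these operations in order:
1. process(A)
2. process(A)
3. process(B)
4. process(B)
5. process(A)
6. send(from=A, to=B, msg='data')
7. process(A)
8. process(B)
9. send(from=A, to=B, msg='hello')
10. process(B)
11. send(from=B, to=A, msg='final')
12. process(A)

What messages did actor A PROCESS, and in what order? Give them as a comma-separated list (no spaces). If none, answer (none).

Answer: final

Derivation:
After 1 (process(A)): A:[] B:[]
After 2 (process(A)): A:[] B:[]
After 3 (process(B)): A:[] B:[]
After 4 (process(B)): A:[] B:[]
After 5 (process(A)): A:[] B:[]
After 6 (send(from=A, to=B, msg='data')): A:[] B:[data]
After 7 (process(A)): A:[] B:[data]
After 8 (process(B)): A:[] B:[]
After 9 (send(from=A, to=B, msg='hello')): A:[] B:[hello]
After 10 (process(B)): A:[] B:[]
After 11 (send(from=B, to=A, msg='final')): A:[final] B:[]
After 12 (process(A)): A:[] B:[]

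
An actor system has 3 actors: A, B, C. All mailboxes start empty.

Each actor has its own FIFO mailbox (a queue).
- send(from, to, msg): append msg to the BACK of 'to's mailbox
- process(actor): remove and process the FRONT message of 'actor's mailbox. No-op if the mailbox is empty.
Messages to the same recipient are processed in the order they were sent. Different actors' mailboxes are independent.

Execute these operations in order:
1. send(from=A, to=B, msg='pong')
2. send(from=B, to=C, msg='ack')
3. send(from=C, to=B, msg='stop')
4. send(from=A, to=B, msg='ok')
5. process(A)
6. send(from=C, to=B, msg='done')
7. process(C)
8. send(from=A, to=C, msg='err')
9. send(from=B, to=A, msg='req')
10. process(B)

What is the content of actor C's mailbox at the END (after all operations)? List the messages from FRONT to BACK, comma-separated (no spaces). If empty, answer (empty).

Answer: err

Derivation:
After 1 (send(from=A, to=B, msg='pong')): A:[] B:[pong] C:[]
After 2 (send(from=B, to=C, msg='ack')): A:[] B:[pong] C:[ack]
After 3 (send(from=C, to=B, msg='stop')): A:[] B:[pong,stop] C:[ack]
After 4 (send(from=A, to=B, msg='ok')): A:[] B:[pong,stop,ok] C:[ack]
After 5 (process(A)): A:[] B:[pong,stop,ok] C:[ack]
After 6 (send(from=C, to=B, msg='done')): A:[] B:[pong,stop,ok,done] C:[ack]
After 7 (process(C)): A:[] B:[pong,stop,ok,done] C:[]
After 8 (send(from=A, to=C, msg='err')): A:[] B:[pong,stop,ok,done] C:[err]
After 9 (send(from=B, to=A, msg='req')): A:[req] B:[pong,stop,ok,done] C:[err]
After 10 (process(B)): A:[req] B:[stop,ok,done] C:[err]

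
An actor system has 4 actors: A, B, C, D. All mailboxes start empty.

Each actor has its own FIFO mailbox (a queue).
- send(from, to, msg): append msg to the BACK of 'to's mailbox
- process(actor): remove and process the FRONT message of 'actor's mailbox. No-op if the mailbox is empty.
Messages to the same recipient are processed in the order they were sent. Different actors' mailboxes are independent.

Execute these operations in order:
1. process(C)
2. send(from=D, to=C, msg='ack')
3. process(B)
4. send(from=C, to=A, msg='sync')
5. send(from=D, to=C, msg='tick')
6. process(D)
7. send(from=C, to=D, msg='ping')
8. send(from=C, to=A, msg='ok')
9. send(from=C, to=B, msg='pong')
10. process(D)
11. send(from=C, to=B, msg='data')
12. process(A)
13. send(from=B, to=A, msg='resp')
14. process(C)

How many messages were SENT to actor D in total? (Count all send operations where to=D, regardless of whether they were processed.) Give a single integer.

Answer: 1

Derivation:
After 1 (process(C)): A:[] B:[] C:[] D:[]
After 2 (send(from=D, to=C, msg='ack')): A:[] B:[] C:[ack] D:[]
After 3 (process(B)): A:[] B:[] C:[ack] D:[]
After 4 (send(from=C, to=A, msg='sync')): A:[sync] B:[] C:[ack] D:[]
After 5 (send(from=D, to=C, msg='tick')): A:[sync] B:[] C:[ack,tick] D:[]
After 6 (process(D)): A:[sync] B:[] C:[ack,tick] D:[]
After 7 (send(from=C, to=D, msg='ping')): A:[sync] B:[] C:[ack,tick] D:[ping]
After 8 (send(from=C, to=A, msg='ok')): A:[sync,ok] B:[] C:[ack,tick] D:[ping]
After 9 (send(from=C, to=B, msg='pong')): A:[sync,ok] B:[pong] C:[ack,tick] D:[ping]
After 10 (process(D)): A:[sync,ok] B:[pong] C:[ack,tick] D:[]
After 11 (send(from=C, to=B, msg='data')): A:[sync,ok] B:[pong,data] C:[ack,tick] D:[]
After 12 (process(A)): A:[ok] B:[pong,data] C:[ack,tick] D:[]
After 13 (send(from=B, to=A, msg='resp')): A:[ok,resp] B:[pong,data] C:[ack,tick] D:[]
After 14 (process(C)): A:[ok,resp] B:[pong,data] C:[tick] D:[]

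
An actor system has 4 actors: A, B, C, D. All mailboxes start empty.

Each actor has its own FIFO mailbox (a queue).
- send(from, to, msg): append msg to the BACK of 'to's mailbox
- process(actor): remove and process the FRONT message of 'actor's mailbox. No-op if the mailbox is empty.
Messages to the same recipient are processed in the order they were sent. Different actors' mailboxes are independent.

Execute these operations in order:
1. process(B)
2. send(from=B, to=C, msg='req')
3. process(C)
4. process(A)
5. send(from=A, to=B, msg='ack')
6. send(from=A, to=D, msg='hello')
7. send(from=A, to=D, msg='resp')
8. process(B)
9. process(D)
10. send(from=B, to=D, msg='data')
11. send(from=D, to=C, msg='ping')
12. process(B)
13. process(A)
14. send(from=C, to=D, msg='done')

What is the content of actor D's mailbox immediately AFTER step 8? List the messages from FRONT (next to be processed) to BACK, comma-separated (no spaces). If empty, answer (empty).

After 1 (process(B)): A:[] B:[] C:[] D:[]
After 2 (send(from=B, to=C, msg='req')): A:[] B:[] C:[req] D:[]
After 3 (process(C)): A:[] B:[] C:[] D:[]
After 4 (process(A)): A:[] B:[] C:[] D:[]
After 5 (send(from=A, to=B, msg='ack')): A:[] B:[ack] C:[] D:[]
After 6 (send(from=A, to=D, msg='hello')): A:[] B:[ack] C:[] D:[hello]
After 7 (send(from=A, to=D, msg='resp')): A:[] B:[ack] C:[] D:[hello,resp]
After 8 (process(B)): A:[] B:[] C:[] D:[hello,resp]

hello,resp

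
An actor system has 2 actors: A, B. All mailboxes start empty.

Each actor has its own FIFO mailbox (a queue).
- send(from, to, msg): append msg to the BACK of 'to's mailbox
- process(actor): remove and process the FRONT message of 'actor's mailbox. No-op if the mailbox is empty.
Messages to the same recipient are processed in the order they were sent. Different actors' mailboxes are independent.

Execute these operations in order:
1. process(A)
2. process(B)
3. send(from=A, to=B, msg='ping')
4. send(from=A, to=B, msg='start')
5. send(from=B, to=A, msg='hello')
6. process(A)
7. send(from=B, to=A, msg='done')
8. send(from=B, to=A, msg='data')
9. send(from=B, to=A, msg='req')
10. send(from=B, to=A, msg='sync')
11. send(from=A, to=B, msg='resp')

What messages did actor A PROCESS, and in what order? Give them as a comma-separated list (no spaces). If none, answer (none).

After 1 (process(A)): A:[] B:[]
After 2 (process(B)): A:[] B:[]
After 3 (send(from=A, to=B, msg='ping')): A:[] B:[ping]
After 4 (send(from=A, to=B, msg='start')): A:[] B:[ping,start]
After 5 (send(from=B, to=A, msg='hello')): A:[hello] B:[ping,start]
After 6 (process(A)): A:[] B:[ping,start]
After 7 (send(from=B, to=A, msg='done')): A:[done] B:[ping,start]
After 8 (send(from=B, to=A, msg='data')): A:[done,data] B:[ping,start]
After 9 (send(from=B, to=A, msg='req')): A:[done,data,req] B:[ping,start]
After 10 (send(from=B, to=A, msg='sync')): A:[done,data,req,sync] B:[ping,start]
After 11 (send(from=A, to=B, msg='resp')): A:[done,data,req,sync] B:[ping,start,resp]

Answer: hello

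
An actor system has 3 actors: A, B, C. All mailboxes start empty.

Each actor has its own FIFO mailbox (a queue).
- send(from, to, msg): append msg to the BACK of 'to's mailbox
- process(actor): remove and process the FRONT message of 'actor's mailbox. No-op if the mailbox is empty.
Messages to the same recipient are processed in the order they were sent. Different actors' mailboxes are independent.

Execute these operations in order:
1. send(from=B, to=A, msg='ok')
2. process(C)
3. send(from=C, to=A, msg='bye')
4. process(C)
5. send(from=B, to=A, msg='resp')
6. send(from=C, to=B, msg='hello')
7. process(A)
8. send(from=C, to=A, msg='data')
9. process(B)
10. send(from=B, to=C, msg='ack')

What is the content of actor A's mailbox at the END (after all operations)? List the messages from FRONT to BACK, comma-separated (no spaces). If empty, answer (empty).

After 1 (send(from=B, to=A, msg='ok')): A:[ok] B:[] C:[]
After 2 (process(C)): A:[ok] B:[] C:[]
After 3 (send(from=C, to=A, msg='bye')): A:[ok,bye] B:[] C:[]
After 4 (process(C)): A:[ok,bye] B:[] C:[]
After 5 (send(from=B, to=A, msg='resp')): A:[ok,bye,resp] B:[] C:[]
After 6 (send(from=C, to=B, msg='hello')): A:[ok,bye,resp] B:[hello] C:[]
After 7 (process(A)): A:[bye,resp] B:[hello] C:[]
After 8 (send(from=C, to=A, msg='data')): A:[bye,resp,data] B:[hello] C:[]
After 9 (process(B)): A:[bye,resp,data] B:[] C:[]
After 10 (send(from=B, to=C, msg='ack')): A:[bye,resp,data] B:[] C:[ack]

Answer: bye,resp,data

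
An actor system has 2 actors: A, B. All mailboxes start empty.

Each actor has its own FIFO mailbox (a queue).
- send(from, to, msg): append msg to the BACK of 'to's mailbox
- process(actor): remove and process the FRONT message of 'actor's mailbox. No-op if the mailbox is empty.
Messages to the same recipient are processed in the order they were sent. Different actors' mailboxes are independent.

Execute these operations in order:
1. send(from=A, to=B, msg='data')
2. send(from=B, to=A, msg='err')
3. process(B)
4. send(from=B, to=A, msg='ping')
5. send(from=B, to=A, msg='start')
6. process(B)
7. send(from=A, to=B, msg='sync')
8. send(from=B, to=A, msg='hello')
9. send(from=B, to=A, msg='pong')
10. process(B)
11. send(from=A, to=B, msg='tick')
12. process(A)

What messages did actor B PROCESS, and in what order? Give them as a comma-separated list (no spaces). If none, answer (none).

After 1 (send(from=A, to=B, msg='data')): A:[] B:[data]
After 2 (send(from=B, to=A, msg='err')): A:[err] B:[data]
After 3 (process(B)): A:[err] B:[]
After 4 (send(from=B, to=A, msg='ping')): A:[err,ping] B:[]
After 5 (send(from=B, to=A, msg='start')): A:[err,ping,start] B:[]
After 6 (process(B)): A:[err,ping,start] B:[]
After 7 (send(from=A, to=B, msg='sync')): A:[err,ping,start] B:[sync]
After 8 (send(from=B, to=A, msg='hello')): A:[err,ping,start,hello] B:[sync]
After 9 (send(from=B, to=A, msg='pong')): A:[err,ping,start,hello,pong] B:[sync]
After 10 (process(B)): A:[err,ping,start,hello,pong] B:[]
After 11 (send(from=A, to=B, msg='tick')): A:[err,ping,start,hello,pong] B:[tick]
After 12 (process(A)): A:[ping,start,hello,pong] B:[tick]

Answer: data,sync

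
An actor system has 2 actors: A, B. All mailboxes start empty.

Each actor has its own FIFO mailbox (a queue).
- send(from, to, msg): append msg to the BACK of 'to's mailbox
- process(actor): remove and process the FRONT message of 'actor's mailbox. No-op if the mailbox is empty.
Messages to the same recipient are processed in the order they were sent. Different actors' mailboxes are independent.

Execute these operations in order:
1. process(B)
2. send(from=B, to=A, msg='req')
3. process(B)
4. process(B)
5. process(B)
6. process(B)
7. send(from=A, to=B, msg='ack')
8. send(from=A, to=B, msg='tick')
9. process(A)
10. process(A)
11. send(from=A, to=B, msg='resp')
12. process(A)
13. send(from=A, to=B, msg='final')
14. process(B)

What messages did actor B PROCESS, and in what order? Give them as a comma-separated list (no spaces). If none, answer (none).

Answer: ack

Derivation:
After 1 (process(B)): A:[] B:[]
After 2 (send(from=B, to=A, msg='req')): A:[req] B:[]
After 3 (process(B)): A:[req] B:[]
After 4 (process(B)): A:[req] B:[]
After 5 (process(B)): A:[req] B:[]
After 6 (process(B)): A:[req] B:[]
After 7 (send(from=A, to=B, msg='ack')): A:[req] B:[ack]
After 8 (send(from=A, to=B, msg='tick')): A:[req] B:[ack,tick]
After 9 (process(A)): A:[] B:[ack,tick]
After 10 (process(A)): A:[] B:[ack,tick]
After 11 (send(from=A, to=B, msg='resp')): A:[] B:[ack,tick,resp]
After 12 (process(A)): A:[] B:[ack,tick,resp]
After 13 (send(from=A, to=B, msg='final')): A:[] B:[ack,tick,resp,final]
After 14 (process(B)): A:[] B:[tick,resp,final]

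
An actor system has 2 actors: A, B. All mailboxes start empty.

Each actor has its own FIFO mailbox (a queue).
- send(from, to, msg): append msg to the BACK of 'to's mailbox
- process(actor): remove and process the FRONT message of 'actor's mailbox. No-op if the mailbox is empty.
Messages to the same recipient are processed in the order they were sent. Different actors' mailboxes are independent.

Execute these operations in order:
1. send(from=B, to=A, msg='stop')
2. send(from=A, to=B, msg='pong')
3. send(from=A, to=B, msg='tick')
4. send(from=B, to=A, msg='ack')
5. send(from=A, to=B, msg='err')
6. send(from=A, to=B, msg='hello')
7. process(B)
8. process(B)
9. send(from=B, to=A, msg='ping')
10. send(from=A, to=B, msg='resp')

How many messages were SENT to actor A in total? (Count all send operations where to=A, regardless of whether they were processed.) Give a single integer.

After 1 (send(from=B, to=A, msg='stop')): A:[stop] B:[]
After 2 (send(from=A, to=B, msg='pong')): A:[stop] B:[pong]
After 3 (send(from=A, to=B, msg='tick')): A:[stop] B:[pong,tick]
After 4 (send(from=B, to=A, msg='ack')): A:[stop,ack] B:[pong,tick]
After 5 (send(from=A, to=B, msg='err')): A:[stop,ack] B:[pong,tick,err]
After 6 (send(from=A, to=B, msg='hello')): A:[stop,ack] B:[pong,tick,err,hello]
After 7 (process(B)): A:[stop,ack] B:[tick,err,hello]
After 8 (process(B)): A:[stop,ack] B:[err,hello]
After 9 (send(from=B, to=A, msg='ping')): A:[stop,ack,ping] B:[err,hello]
After 10 (send(from=A, to=B, msg='resp')): A:[stop,ack,ping] B:[err,hello,resp]

Answer: 3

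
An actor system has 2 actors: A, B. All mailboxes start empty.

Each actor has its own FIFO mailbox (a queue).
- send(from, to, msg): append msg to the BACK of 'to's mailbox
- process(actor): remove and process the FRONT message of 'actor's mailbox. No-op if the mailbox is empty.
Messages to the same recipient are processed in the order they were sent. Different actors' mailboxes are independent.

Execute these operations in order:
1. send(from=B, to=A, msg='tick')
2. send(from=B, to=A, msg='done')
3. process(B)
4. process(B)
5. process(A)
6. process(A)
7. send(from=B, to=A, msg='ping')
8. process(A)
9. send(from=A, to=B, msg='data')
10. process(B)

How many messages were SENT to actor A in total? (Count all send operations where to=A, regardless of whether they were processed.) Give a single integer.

Answer: 3

Derivation:
After 1 (send(from=B, to=A, msg='tick')): A:[tick] B:[]
After 2 (send(from=B, to=A, msg='done')): A:[tick,done] B:[]
After 3 (process(B)): A:[tick,done] B:[]
After 4 (process(B)): A:[tick,done] B:[]
After 5 (process(A)): A:[done] B:[]
After 6 (process(A)): A:[] B:[]
After 7 (send(from=B, to=A, msg='ping')): A:[ping] B:[]
After 8 (process(A)): A:[] B:[]
After 9 (send(from=A, to=B, msg='data')): A:[] B:[data]
After 10 (process(B)): A:[] B:[]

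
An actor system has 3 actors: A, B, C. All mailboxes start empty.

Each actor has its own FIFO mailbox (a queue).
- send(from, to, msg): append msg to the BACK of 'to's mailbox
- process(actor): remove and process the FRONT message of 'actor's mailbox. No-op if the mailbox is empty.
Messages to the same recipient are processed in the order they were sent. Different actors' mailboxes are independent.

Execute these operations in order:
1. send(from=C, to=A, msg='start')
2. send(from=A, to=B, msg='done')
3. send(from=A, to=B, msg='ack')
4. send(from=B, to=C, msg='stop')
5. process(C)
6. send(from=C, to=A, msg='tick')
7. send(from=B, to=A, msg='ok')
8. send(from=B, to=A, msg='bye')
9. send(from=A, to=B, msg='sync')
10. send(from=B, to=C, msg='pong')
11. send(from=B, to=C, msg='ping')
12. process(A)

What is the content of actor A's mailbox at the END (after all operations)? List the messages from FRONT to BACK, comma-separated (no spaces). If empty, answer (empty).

After 1 (send(from=C, to=A, msg='start')): A:[start] B:[] C:[]
After 2 (send(from=A, to=B, msg='done')): A:[start] B:[done] C:[]
After 3 (send(from=A, to=B, msg='ack')): A:[start] B:[done,ack] C:[]
After 4 (send(from=B, to=C, msg='stop')): A:[start] B:[done,ack] C:[stop]
After 5 (process(C)): A:[start] B:[done,ack] C:[]
After 6 (send(from=C, to=A, msg='tick')): A:[start,tick] B:[done,ack] C:[]
After 7 (send(from=B, to=A, msg='ok')): A:[start,tick,ok] B:[done,ack] C:[]
After 8 (send(from=B, to=A, msg='bye')): A:[start,tick,ok,bye] B:[done,ack] C:[]
After 9 (send(from=A, to=B, msg='sync')): A:[start,tick,ok,bye] B:[done,ack,sync] C:[]
After 10 (send(from=B, to=C, msg='pong')): A:[start,tick,ok,bye] B:[done,ack,sync] C:[pong]
After 11 (send(from=B, to=C, msg='ping')): A:[start,tick,ok,bye] B:[done,ack,sync] C:[pong,ping]
After 12 (process(A)): A:[tick,ok,bye] B:[done,ack,sync] C:[pong,ping]

Answer: tick,ok,bye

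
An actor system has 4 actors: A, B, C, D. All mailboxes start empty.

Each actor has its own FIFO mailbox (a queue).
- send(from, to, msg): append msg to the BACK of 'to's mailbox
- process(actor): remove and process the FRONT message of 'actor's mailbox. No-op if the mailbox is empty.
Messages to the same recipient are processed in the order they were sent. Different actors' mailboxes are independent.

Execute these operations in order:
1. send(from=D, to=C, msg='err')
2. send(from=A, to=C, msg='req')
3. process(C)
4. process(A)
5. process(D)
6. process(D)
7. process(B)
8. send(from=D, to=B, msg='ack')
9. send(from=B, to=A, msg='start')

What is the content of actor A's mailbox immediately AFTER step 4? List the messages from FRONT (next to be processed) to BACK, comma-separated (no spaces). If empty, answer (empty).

After 1 (send(from=D, to=C, msg='err')): A:[] B:[] C:[err] D:[]
After 2 (send(from=A, to=C, msg='req')): A:[] B:[] C:[err,req] D:[]
After 3 (process(C)): A:[] B:[] C:[req] D:[]
After 4 (process(A)): A:[] B:[] C:[req] D:[]

(empty)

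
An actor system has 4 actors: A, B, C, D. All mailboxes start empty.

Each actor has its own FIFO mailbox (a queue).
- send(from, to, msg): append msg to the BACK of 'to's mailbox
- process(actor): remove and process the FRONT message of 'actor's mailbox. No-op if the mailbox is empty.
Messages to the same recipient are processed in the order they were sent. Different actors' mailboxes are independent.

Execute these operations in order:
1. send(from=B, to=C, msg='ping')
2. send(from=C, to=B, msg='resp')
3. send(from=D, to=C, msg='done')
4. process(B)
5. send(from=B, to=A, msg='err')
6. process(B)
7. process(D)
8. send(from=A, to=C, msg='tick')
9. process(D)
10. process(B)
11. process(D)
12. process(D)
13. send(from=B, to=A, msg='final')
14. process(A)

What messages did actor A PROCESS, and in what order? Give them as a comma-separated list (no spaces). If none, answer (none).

Answer: err

Derivation:
After 1 (send(from=B, to=C, msg='ping')): A:[] B:[] C:[ping] D:[]
After 2 (send(from=C, to=B, msg='resp')): A:[] B:[resp] C:[ping] D:[]
After 3 (send(from=D, to=C, msg='done')): A:[] B:[resp] C:[ping,done] D:[]
After 4 (process(B)): A:[] B:[] C:[ping,done] D:[]
After 5 (send(from=B, to=A, msg='err')): A:[err] B:[] C:[ping,done] D:[]
After 6 (process(B)): A:[err] B:[] C:[ping,done] D:[]
After 7 (process(D)): A:[err] B:[] C:[ping,done] D:[]
After 8 (send(from=A, to=C, msg='tick')): A:[err] B:[] C:[ping,done,tick] D:[]
After 9 (process(D)): A:[err] B:[] C:[ping,done,tick] D:[]
After 10 (process(B)): A:[err] B:[] C:[ping,done,tick] D:[]
After 11 (process(D)): A:[err] B:[] C:[ping,done,tick] D:[]
After 12 (process(D)): A:[err] B:[] C:[ping,done,tick] D:[]
After 13 (send(from=B, to=A, msg='final')): A:[err,final] B:[] C:[ping,done,tick] D:[]
After 14 (process(A)): A:[final] B:[] C:[ping,done,tick] D:[]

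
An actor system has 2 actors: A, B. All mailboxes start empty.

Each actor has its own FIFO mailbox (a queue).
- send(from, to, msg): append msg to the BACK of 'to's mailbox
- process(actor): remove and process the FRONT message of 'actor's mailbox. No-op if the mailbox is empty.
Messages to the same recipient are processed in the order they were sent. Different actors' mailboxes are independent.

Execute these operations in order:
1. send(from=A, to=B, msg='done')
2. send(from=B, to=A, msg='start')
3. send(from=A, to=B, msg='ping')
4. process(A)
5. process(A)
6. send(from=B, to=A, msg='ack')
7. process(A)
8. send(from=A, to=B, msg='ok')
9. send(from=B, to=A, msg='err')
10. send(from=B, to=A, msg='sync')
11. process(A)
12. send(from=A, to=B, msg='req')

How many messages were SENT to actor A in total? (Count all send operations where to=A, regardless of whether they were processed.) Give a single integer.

After 1 (send(from=A, to=B, msg='done')): A:[] B:[done]
After 2 (send(from=B, to=A, msg='start')): A:[start] B:[done]
After 3 (send(from=A, to=B, msg='ping')): A:[start] B:[done,ping]
After 4 (process(A)): A:[] B:[done,ping]
After 5 (process(A)): A:[] B:[done,ping]
After 6 (send(from=B, to=A, msg='ack')): A:[ack] B:[done,ping]
After 7 (process(A)): A:[] B:[done,ping]
After 8 (send(from=A, to=B, msg='ok')): A:[] B:[done,ping,ok]
After 9 (send(from=B, to=A, msg='err')): A:[err] B:[done,ping,ok]
After 10 (send(from=B, to=A, msg='sync')): A:[err,sync] B:[done,ping,ok]
After 11 (process(A)): A:[sync] B:[done,ping,ok]
After 12 (send(from=A, to=B, msg='req')): A:[sync] B:[done,ping,ok,req]

Answer: 4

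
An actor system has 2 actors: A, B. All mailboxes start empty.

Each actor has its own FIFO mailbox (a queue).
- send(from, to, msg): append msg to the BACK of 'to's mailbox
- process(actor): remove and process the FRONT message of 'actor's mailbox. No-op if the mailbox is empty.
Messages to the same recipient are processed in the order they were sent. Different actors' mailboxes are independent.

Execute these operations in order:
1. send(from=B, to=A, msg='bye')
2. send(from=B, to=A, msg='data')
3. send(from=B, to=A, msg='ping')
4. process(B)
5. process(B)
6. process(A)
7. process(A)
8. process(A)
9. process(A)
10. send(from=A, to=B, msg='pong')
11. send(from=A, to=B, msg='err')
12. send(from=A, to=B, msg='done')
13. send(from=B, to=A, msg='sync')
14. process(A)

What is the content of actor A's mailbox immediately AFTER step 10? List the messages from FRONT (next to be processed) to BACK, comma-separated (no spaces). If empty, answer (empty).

After 1 (send(from=B, to=A, msg='bye')): A:[bye] B:[]
After 2 (send(from=B, to=A, msg='data')): A:[bye,data] B:[]
After 3 (send(from=B, to=A, msg='ping')): A:[bye,data,ping] B:[]
After 4 (process(B)): A:[bye,data,ping] B:[]
After 5 (process(B)): A:[bye,data,ping] B:[]
After 6 (process(A)): A:[data,ping] B:[]
After 7 (process(A)): A:[ping] B:[]
After 8 (process(A)): A:[] B:[]
After 9 (process(A)): A:[] B:[]
After 10 (send(from=A, to=B, msg='pong')): A:[] B:[pong]

(empty)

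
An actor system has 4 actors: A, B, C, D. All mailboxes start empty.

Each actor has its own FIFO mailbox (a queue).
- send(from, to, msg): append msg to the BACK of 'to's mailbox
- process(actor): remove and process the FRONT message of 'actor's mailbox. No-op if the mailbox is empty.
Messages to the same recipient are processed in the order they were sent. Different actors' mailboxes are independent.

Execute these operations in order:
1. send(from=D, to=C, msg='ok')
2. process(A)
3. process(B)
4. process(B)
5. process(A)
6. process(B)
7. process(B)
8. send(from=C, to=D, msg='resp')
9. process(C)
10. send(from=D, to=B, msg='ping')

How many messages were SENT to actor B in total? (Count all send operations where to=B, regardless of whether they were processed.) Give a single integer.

Answer: 1

Derivation:
After 1 (send(from=D, to=C, msg='ok')): A:[] B:[] C:[ok] D:[]
After 2 (process(A)): A:[] B:[] C:[ok] D:[]
After 3 (process(B)): A:[] B:[] C:[ok] D:[]
After 4 (process(B)): A:[] B:[] C:[ok] D:[]
After 5 (process(A)): A:[] B:[] C:[ok] D:[]
After 6 (process(B)): A:[] B:[] C:[ok] D:[]
After 7 (process(B)): A:[] B:[] C:[ok] D:[]
After 8 (send(from=C, to=D, msg='resp')): A:[] B:[] C:[ok] D:[resp]
After 9 (process(C)): A:[] B:[] C:[] D:[resp]
After 10 (send(from=D, to=B, msg='ping')): A:[] B:[ping] C:[] D:[resp]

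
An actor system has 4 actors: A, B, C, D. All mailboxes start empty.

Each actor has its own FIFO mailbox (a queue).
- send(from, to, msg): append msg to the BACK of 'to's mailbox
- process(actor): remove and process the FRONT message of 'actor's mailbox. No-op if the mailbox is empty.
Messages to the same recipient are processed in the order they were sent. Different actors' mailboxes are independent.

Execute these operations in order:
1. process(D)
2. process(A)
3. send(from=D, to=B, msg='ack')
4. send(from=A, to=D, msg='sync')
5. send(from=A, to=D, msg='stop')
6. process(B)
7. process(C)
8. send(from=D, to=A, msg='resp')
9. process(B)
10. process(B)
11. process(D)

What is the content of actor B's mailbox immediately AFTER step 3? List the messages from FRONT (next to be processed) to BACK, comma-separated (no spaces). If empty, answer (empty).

After 1 (process(D)): A:[] B:[] C:[] D:[]
After 2 (process(A)): A:[] B:[] C:[] D:[]
After 3 (send(from=D, to=B, msg='ack')): A:[] B:[ack] C:[] D:[]

ack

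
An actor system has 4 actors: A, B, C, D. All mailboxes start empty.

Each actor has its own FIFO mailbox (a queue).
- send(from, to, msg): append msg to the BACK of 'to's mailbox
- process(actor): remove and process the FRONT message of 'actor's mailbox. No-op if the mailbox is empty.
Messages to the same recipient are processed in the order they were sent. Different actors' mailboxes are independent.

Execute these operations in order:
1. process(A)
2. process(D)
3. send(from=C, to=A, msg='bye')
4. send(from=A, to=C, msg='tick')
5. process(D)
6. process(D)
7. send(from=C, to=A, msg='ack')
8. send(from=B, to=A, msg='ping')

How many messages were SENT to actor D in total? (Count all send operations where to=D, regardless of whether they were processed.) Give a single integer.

After 1 (process(A)): A:[] B:[] C:[] D:[]
After 2 (process(D)): A:[] B:[] C:[] D:[]
After 3 (send(from=C, to=A, msg='bye')): A:[bye] B:[] C:[] D:[]
After 4 (send(from=A, to=C, msg='tick')): A:[bye] B:[] C:[tick] D:[]
After 5 (process(D)): A:[bye] B:[] C:[tick] D:[]
After 6 (process(D)): A:[bye] B:[] C:[tick] D:[]
After 7 (send(from=C, to=A, msg='ack')): A:[bye,ack] B:[] C:[tick] D:[]
After 8 (send(from=B, to=A, msg='ping')): A:[bye,ack,ping] B:[] C:[tick] D:[]

Answer: 0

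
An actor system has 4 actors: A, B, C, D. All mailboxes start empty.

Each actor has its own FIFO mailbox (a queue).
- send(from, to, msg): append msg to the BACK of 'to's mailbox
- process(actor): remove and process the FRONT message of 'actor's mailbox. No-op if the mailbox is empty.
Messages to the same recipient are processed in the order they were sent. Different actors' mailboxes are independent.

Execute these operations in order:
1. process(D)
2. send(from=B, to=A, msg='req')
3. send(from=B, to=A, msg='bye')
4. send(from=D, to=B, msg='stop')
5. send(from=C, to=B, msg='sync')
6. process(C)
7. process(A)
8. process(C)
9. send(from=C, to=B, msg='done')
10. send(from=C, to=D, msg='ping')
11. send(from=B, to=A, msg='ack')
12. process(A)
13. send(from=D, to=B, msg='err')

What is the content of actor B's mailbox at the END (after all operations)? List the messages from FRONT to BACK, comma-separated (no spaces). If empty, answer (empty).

After 1 (process(D)): A:[] B:[] C:[] D:[]
After 2 (send(from=B, to=A, msg='req')): A:[req] B:[] C:[] D:[]
After 3 (send(from=B, to=A, msg='bye')): A:[req,bye] B:[] C:[] D:[]
After 4 (send(from=D, to=B, msg='stop')): A:[req,bye] B:[stop] C:[] D:[]
After 5 (send(from=C, to=B, msg='sync')): A:[req,bye] B:[stop,sync] C:[] D:[]
After 6 (process(C)): A:[req,bye] B:[stop,sync] C:[] D:[]
After 7 (process(A)): A:[bye] B:[stop,sync] C:[] D:[]
After 8 (process(C)): A:[bye] B:[stop,sync] C:[] D:[]
After 9 (send(from=C, to=B, msg='done')): A:[bye] B:[stop,sync,done] C:[] D:[]
After 10 (send(from=C, to=D, msg='ping')): A:[bye] B:[stop,sync,done] C:[] D:[ping]
After 11 (send(from=B, to=A, msg='ack')): A:[bye,ack] B:[stop,sync,done] C:[] D:[ping]
After 12 (process(A)): A:[ack] B:[stop,sync,done] C:[] D:[ping]
After 13 (send(from=D, to=B, msg='err')): A:[ack] B:[stop,sync,done,err] C:[] D:[ping]

Answer: stop,sync,done,err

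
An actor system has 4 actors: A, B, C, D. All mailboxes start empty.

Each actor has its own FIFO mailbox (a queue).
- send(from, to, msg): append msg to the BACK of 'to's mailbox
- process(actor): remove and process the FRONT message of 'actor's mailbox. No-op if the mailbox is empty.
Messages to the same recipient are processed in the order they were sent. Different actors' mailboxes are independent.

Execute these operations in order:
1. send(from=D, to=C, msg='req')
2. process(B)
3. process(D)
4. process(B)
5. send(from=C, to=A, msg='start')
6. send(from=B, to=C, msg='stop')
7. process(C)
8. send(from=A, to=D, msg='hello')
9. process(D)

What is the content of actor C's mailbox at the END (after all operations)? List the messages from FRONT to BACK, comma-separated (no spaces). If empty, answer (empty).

After 1 (send(from=D, to=C, msg='req')): A:[] B:[] C:[req] D:[]
After 2 (process(B)): A:[] B:[] C:[req] D:[]
After 3 (process(D)): A:[] B:[] C:[req] D:[]
After 4 (process(B)): A:[] B:[] C:[req] D:[]
After 5 (send(from=C, to=A, msg='start')): A:[start] B:[] C:[req] D:[]
After 6 (send(from=B, to=C, msg='stop')): A:[start] B:[] C:[req,stop] D:[]
After 7 (process(C)): A:[start] B:[] C:[stop] D:[]
After 8 (send(from=A, to=D, msg='hello')): A:[start] B:[] C:[stop] D:[hello]
After 9 (process(D)): A:[start] B:[] C:[stop] D:[]

Answer: stop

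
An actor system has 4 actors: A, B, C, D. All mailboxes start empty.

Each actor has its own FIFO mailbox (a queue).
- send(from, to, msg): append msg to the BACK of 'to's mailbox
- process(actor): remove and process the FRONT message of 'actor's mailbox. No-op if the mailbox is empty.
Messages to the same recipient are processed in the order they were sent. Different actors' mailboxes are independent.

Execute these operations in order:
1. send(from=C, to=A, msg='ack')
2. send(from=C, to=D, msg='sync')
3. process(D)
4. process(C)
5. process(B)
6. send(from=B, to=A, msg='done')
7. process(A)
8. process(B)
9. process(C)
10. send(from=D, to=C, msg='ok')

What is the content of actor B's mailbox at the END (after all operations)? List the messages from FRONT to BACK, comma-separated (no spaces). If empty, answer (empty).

Answer: (empty)

Derivation:
After 1 (send(from=C, to=A, msg='ack')): A:[ack] B:[] C:[] D:[]
After 2 (send(from=C, to=D, msg='sync')): A:[ack] B:[] C:[] D:[sync]
After 3 (process(D)): A:[ack] B:[] C:[] D:[]
After 4 (process(C)): A:[ack] B:[] C:[] D:[]
After 5 (process(B)): A:[ack] B:[] C:[] D:[]
After 6 (send(from=B, to=A, msg='done')): A:[ack,done] B:[] C:[] D:[]
After 7 (process(A)): A:[done] B:[] C:[] D:[]
After 8 (process(B)): A:[done] B:[] C:[] D:[]
After 9 (process(C)): A:[done] B:[] C:[] D:[]
After 10 (send(from=D, to=C, msg='ok')): A:[done] B:[] C:[ok] D:[]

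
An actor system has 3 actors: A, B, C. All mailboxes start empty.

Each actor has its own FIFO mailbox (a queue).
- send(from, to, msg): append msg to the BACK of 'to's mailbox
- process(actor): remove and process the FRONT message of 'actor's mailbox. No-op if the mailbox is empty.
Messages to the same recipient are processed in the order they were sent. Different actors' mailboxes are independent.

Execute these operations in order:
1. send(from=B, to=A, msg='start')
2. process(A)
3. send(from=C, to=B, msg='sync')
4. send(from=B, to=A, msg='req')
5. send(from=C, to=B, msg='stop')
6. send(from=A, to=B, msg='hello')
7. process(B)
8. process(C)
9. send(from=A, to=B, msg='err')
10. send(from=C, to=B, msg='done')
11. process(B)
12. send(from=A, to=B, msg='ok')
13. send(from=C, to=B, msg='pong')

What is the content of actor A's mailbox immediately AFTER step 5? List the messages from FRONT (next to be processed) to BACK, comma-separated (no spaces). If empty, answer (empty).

After 1 (send(from=B, to=A, msg='start')): A:[start] B:[] C:[]
After 2 (process(A)): A:[] B:[] C:[]
After 3 (send(from=C, to=B, msg='sync')): A:[] B:[sync] C:[]
After 4 (send(from=B, to=A, msg='req')): A:[req] B:[sync] C:[]
After 5 (send(from=C, to=B, msg='stop')): A:[req] B:[sync,stop] C:[]

req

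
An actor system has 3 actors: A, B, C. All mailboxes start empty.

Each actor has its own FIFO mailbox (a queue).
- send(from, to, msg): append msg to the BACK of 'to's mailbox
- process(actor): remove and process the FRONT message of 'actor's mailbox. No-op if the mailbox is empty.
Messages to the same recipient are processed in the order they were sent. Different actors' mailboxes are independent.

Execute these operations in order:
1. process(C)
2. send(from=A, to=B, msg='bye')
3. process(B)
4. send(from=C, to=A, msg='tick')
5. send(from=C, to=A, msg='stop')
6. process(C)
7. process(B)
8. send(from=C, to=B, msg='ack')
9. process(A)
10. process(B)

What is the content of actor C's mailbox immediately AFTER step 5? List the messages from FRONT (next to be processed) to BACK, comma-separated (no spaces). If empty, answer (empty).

After 1 (process(C)): A:[] B:[] C:[]
After 2 (send(from=A, to=B, msg='bye')): A:[] B:[bye] C:[]
After 3 (process(B)): A:[] B:[] C:[]
After 4 (send(from=C, to=A, msg='tick')): A:[tick] B:[] C:[]
After 5 (send(from=C, to=A, msg='stop')): A:[tick,stop] B:[] C:[]

(empty)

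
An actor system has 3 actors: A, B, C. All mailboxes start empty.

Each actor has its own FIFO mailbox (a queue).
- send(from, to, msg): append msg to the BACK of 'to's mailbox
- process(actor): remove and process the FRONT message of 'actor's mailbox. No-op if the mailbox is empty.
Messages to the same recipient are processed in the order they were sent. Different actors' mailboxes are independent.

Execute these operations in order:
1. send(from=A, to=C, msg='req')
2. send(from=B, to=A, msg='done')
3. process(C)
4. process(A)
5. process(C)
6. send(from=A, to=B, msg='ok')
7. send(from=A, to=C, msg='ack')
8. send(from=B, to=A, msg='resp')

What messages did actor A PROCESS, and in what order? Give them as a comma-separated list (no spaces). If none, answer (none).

After 1 (send(from=A, to=C, msg='req')): A:[] B:[] C:[req]
After 2 (send(from=B, to=A, msg='done')): A:[done] B:[] C:[req]
After 3 (process(C)): A:[done] B:[] C:[]
After 4 (process(A)): A:[] B:[] C:[]
After 5 (process(C)): A:[] B:[] C:[]
After 6 (send(from=A, to=B, msg='ok')): A:[] B:[ok] C:[]
After 7 (send(from=A, to=C, msg='ack')): A:[] B:[ok] C:[ack]
After 8 (send(from=B, to=A, msg='resp')): A:[resp] B:[ok] C:[ack]

Answer: done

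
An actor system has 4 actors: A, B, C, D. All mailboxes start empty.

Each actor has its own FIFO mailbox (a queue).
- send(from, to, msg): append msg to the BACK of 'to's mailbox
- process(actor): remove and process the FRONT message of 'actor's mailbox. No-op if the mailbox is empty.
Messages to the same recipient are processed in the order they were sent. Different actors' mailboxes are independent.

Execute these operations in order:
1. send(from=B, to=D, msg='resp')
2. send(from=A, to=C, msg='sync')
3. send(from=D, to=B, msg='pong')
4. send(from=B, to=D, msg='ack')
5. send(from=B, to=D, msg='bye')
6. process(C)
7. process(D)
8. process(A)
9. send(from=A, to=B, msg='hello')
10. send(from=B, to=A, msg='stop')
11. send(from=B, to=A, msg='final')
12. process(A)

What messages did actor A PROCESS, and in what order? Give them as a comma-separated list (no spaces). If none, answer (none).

After 1 (send(from=B, to=D, msg='resp')): A:[] B:[] C:[] D:[resp]
After 2 (send(from=A, to=C, msg='sync')): A:[] B:[] C:[sync] D:[resp]
After 3 (send(from=D, to=B, msg='pong')): A:[] B:[pong] C:[sync] D:[resp]
After 4 (send(from=B, to=D, msg='ack')): A:[] B:[pong] C:[sync] D:[resp,ack]
After 5 (send(from=B, to=D, msg='bye')): A:[] B:[pong] C:[sync] D:[resp,ack,bye]
After 6 (process(C)): A:[] B:[pong] C:[] D:[resp,ack,bye]
After 7 (process(D)): A:[] B:[pong] C:[] D:[ack,bye]
After 8 (process(A)): A:[] B:[pong] C:[] D:[ack,bye]
After 9 (send(from=A, to=B, msg='hello')): A:[] B:[pong,hello] C:[] D:[ack,bye]
After 10 (send(from=B, to=A, msg='stop')): A:[stop] B:[pong,hello] C:[] D:[ack,bye]
After 11 (send(from=B, to=A, msg='final')): A:[stop,final] B:[pong,hello] C:[] D:[ack,bye]
After 12 (process(A)): A:[final] B:[pong,hello] C:[] D:[ack,bye]

Answer: stop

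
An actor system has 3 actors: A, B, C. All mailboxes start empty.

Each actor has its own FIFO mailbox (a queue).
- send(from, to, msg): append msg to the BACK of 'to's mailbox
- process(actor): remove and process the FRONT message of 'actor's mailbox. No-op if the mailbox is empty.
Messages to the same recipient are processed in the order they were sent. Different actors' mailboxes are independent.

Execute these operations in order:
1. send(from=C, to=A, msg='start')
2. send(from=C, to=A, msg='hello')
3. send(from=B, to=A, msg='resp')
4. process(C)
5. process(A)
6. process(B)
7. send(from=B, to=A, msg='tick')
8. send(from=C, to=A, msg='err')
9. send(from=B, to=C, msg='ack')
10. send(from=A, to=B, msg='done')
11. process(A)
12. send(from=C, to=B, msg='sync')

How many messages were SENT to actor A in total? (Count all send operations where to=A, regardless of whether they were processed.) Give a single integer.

Answer: 5

Derivation:
After 1 (send(from=C, to=A, msg='start')): A:[start] B:[] C:[]
After 2 (send(from=C, to=A, msg='hello')): A:[start,hello] B:[] C:[]
After 3 (send(from=B, to=A, msg='resp')): A:[start,hello,resp] B:[] C:[]
After 4 (process(C)): A:[start,hello,resp] B:[] C:[]
After 5 (process(A)): A:[hello,resp] B:[] C:[]
After 6 (process(B)): A:[hello,resp] B:[] C:[]
After 7 (send(from=B, to=A, msg='tick')): A:[hello,resp,tick] B:[] C:[]
After 8 (send(from=C, to=A, msg='err')): A:[hello,resp,tick,err] B:[] C:[]
After 9 (send(from=B, to=C, msg='ack')): A:[hello,resp,tick,err] B:[] C:[ack]
After 10 (send(from=A, to=B, msg='done')): A:[hello,resp,tick,err] B:[done] C:[ack]
After 11 (process(A)): A:[resp,tick,err] B:[done] C:[ack]
After 12 (send(from=C, to=B, msg='sync')): A:[resp,tick,err] B:[done,sync] C:[ack]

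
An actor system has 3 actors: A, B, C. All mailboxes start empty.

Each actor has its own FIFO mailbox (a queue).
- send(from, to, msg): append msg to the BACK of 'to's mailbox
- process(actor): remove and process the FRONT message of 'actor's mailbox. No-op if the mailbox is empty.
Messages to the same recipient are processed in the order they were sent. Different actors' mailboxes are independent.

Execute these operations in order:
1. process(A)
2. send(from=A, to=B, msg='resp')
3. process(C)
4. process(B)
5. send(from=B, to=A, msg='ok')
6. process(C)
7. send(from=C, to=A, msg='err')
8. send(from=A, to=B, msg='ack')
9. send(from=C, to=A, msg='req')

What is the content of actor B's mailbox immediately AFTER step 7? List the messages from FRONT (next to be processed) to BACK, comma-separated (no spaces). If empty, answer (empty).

After 1 (process(A)): A:[] B:[] C:[]
After 2 (send(from=A, to=B, msg='resp')): A:[] B:[resp] C:[]
After 3 (process(C)): A:[] B:[resp] C:[]
After 4 (process(B)): A:[] B:[] C:[]
After 5 (send(from=B, to=A, msg='ok')): A:[ok] B:[] C:[]
After 6 (process(C)): A:[ok] B:[] C:[]
After 7 (send(from=C, to=A, msg='err')): A:[ok,err] B:[] C:[]

(empty)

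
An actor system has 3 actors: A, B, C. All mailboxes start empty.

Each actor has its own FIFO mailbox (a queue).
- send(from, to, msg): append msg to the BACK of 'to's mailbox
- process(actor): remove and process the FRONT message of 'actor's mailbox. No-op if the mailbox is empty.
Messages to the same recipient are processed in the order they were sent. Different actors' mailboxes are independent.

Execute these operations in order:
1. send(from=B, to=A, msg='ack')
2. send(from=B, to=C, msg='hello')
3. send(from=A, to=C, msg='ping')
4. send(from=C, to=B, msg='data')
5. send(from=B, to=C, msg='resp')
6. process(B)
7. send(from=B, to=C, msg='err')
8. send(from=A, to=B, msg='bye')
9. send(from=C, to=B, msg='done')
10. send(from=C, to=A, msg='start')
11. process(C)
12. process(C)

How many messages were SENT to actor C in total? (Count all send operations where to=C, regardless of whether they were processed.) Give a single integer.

Answer: 4

Derivation:
After 1 (send(from=B, to=A, msg='ack')): A:[ack] B:[] C:[]
After 2 (send(from=B, to=C, msg='hello')): A:[ack] B:[] C:[hello]
After 3 (send(from=A, to=C, msg='ping')): A:[ack] B:[] C:[hello,ping]
After 4 (send(from=C, to=B, msg='data')): A:[ack] B:[data] C:[hello,ping]
After 5 (send(from=B, to=C, msg='resp')): A:[ack] B:[data] C:[hello,ping,resp]
After 6 (process(B)): A:[ack] B:[] C:[hello,ping,resp]
After 7 (send(from=B, to=C, msg='err')): A:[ack] B:[] C:[hello,ping,resp,err]
After 8 (send(from=A, to=B, msg='bye')): A:[ack] B:[bye] C:[hello,ping,resp,err]
After 9 (send(from=C, to=B, msg='done')): A:[ack] B:[bye,done] C:[hello,ping,resp,err]
After 10 (send(from=C, to=A, msg='start')): A:[ack,start] B:[bye,done] C:[hello,ping,resp,err]
After 11 (process(C)): A:[ack,start] B:[bye,done] C:[ping,resp,err]
After 12 (process(C)): A:[ack,start] B:[bye,done] C:[resp,err]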